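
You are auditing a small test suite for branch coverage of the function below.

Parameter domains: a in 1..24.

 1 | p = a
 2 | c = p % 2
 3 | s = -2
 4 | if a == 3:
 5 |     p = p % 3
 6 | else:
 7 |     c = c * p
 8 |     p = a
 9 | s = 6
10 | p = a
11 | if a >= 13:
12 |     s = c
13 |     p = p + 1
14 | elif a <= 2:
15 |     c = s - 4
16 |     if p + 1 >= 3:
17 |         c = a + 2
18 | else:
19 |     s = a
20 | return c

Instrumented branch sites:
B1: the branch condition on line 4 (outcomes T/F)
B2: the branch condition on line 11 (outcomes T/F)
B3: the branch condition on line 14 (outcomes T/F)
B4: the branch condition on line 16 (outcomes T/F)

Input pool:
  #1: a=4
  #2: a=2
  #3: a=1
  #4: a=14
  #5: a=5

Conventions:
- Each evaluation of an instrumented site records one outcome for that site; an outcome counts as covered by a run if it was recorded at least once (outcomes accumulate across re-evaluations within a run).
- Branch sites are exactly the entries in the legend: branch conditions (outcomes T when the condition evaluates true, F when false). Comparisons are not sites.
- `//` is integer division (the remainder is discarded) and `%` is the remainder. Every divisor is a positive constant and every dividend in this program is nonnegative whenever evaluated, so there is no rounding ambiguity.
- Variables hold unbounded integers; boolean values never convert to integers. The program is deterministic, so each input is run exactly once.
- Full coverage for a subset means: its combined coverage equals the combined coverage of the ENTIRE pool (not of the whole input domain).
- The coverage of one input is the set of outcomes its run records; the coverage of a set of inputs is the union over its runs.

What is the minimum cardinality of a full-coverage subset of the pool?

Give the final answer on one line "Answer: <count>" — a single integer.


#1 (a=4) -> B1->F, B2->F, B3->F; covered: B1=F, B2=F, B3=F
#2 (a=2) -> B1->F, B2->F, B3->T, B4->T; covered: B1=F, B2=F, B3=T, B4=T
#3 (a=1) -> B1->F, B2->F, B3->T, B4->F; covered: B1=F, B2=F, B3=T, B4=F
#4 (a=14) -> B1->F, B2->T; covered: B1=F, B2=T
#5 (a=5) -> B1->F, B2->F, B3->F; covered: B1=F, B2=F, B3=F
the full pool covers 7 outcomes: B1=F, B2=T, B2=F, B3=T, B3=F, B4=T, B4=F
every size-1 subset falls short of the 7 outcomes (best: 4/7)
every size-2 subset falls short of the 7 outcomes (best: 5/7)
every size-3 subset falls short of the 7 outcomes (best: 6/7)
at size 4, {1, 2, 3, 4} reaches all 7 outcomes; every lexicographically earlier size-4 subset fails
Answer: 4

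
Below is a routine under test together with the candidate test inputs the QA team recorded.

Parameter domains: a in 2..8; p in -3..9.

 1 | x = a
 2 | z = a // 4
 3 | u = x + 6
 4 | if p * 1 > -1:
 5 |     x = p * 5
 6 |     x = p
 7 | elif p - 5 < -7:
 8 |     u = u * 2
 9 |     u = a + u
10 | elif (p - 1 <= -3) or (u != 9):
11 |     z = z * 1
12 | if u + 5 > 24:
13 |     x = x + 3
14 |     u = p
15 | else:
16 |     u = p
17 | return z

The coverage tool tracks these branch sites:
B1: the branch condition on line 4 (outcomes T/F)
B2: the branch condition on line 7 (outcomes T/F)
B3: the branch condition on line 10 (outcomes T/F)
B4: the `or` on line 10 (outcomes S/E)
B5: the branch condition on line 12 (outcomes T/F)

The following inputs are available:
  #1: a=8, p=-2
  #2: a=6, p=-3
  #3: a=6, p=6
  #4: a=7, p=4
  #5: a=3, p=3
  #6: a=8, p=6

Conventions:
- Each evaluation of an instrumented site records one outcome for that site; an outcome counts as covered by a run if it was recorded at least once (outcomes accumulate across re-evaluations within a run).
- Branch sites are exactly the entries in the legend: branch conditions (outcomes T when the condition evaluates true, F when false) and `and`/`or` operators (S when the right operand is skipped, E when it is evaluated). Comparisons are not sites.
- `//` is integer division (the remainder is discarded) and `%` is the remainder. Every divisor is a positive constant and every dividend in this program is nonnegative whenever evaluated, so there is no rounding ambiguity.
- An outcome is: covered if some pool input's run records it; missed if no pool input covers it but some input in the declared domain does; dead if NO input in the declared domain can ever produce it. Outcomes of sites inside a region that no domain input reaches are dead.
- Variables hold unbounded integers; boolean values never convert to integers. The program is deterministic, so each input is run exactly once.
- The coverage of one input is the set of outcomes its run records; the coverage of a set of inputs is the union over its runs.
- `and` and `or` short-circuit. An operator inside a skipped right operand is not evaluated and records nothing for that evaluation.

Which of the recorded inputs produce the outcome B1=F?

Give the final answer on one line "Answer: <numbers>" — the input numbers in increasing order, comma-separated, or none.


input #1 (a=8, p=-2): hits B1=F
input #2 (a=6, p=-3): hits B1=F
input #3 (a=6, p=6): never hits B1=F
input #4 (a=7, p=4): never hits B1=F
input #5 (a=3, p=3): never hits B1=F
input #6 (a=8, p=6): never hits B1=F
Answer: 1, 2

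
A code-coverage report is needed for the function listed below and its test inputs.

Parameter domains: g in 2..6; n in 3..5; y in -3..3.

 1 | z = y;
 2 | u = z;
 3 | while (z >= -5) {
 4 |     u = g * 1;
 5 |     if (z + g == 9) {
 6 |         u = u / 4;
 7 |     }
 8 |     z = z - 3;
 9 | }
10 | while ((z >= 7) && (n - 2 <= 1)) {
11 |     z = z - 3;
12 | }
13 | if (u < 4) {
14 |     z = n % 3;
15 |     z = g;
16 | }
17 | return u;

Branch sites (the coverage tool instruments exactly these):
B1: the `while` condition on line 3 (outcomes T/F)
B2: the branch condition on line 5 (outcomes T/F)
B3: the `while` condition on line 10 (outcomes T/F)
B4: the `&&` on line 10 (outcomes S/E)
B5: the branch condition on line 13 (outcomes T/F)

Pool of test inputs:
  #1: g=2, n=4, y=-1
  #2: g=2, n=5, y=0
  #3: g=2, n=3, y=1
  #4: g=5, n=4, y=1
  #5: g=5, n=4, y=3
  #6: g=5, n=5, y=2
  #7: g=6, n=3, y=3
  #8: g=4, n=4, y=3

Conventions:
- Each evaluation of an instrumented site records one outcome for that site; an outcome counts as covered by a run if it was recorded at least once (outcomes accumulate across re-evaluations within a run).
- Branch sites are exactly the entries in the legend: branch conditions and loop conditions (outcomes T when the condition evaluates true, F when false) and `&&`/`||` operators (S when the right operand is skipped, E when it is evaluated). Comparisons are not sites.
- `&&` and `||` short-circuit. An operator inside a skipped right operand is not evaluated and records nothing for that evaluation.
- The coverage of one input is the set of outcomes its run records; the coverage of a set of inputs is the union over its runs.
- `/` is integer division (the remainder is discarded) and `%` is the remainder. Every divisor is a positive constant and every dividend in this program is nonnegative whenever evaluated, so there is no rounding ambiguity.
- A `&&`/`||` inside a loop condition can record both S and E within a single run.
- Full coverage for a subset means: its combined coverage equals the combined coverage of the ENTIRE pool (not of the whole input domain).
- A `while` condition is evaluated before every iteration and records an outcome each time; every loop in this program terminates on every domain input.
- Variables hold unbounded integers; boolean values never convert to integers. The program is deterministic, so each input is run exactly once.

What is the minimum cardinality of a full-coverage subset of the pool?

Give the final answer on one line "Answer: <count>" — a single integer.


#1 (g=2, n=4, y=-1) -> B1->T, B2->F, B1->T, B2->F, B1->F, B4->S, B3->F, B5->T; covered: B1=T, B1=F, B2=F, B3=F, B4=S, B5=T
#2 (g=2, n=5, y=0) -> B1->T, B2->F, B1->T, B2->F, B1->F, B4->S, B3->F, B5->T; covered: B1=T, B1=F, B2=F, B3=F, B4=S, B5=T
#3 (g=2, n=3, y=1) -> B1->T, B2->F, B1->T, B2->F, B1->T, B2->F, B1->F, B4->S, B3->F, B5->T; covered: B1=T, B1=F, B2=F, B3=F, B4=S, B5=T
#4 (g=5, n=4, y=1) -> B1->T, B2->F, B1->T, B2->F, B1->T, B2->F, B1->F, B4->S, B3->F, B5->F; covered: B1=T, B1=F, B2=F, B3=F, B4=S, B5=F
#5 (g=5, n=4, y=3) -> B1->T, B2->F, B1->T, B2->F, B1->T, B2->F, B1->F, B4->S, B3->F, B5->F; covered: B1=T, B1=F, B2=F, B3=F, B4=S, B5=F
#6 (g=5, n=5, y=2) -> B1->T, B2->F, B1->T, B2->F, B1->T, B2->F, B1->F, B4->S, B3->F, B5->F; covered: B1=T, B1=F, B2=F, B3=F, B4=S, B5=F
#7 (g=6, n=3, y=3) -> B1->T, B2->T, B1->T, B2->F, B1->T, B2->F, B1->F, B4->S, B3->F, B5->F; covered: B1=T, B1=F, B2=T, B2=F, B3=F, B4=S, B5=F
#8 (g=4, n=4, y=3) -> B1->T, B2->F, B1->T, B2->F, B1->T, B2->F, B1->F, B4->S, B3->F, B5->F; covered: B1=T, B1=F, B2=F, B3=F, B4=S, B5=F
together the pool reaches 8 outcomes: B1=T, B1=F, B2=T, B2=F, B3=F, B4=S, B5=T, B5=F
every size-1 subset falls short of the 8 outcomes (best: 7/8)
size 2: inputs {1, 7} cover all 8 outcomes, and no lexicographically smaller subset of this size does
Answer: 2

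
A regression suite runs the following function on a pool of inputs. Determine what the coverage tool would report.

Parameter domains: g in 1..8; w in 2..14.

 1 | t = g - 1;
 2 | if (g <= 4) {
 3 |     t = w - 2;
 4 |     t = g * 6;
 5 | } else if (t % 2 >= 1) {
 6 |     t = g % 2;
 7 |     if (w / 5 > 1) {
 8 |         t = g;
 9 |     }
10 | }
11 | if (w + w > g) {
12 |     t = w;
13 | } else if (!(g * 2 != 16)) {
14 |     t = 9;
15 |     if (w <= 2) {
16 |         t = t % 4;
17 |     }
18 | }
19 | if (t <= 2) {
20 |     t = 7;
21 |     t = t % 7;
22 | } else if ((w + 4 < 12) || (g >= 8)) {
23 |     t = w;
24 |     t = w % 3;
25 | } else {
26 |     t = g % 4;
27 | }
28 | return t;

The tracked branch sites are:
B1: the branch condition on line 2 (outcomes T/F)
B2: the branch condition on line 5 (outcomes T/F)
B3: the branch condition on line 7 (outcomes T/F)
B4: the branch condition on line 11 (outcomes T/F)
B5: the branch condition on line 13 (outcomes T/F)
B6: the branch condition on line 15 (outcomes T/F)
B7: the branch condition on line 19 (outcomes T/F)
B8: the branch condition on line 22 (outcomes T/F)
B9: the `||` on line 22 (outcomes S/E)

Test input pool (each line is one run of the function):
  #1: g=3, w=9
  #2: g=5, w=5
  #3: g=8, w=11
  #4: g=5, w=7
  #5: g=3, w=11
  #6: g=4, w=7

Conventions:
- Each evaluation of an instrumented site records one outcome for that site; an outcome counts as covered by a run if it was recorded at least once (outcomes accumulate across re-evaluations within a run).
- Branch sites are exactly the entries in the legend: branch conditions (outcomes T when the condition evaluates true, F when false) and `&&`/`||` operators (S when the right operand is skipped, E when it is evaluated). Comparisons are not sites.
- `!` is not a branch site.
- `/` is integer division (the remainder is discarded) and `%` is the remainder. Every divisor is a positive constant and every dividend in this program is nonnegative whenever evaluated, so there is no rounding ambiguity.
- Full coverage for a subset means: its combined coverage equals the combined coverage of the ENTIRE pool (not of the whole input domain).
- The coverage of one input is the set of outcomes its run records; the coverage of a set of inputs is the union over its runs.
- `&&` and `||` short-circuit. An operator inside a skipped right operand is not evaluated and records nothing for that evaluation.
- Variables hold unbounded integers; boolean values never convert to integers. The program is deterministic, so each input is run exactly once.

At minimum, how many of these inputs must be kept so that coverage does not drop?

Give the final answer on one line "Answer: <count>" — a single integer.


test 1 (g=3, w=9) hits B1=T, B4=T, B7=F, B8=F, B9=E
test 2 (g=5, w=5) hits B1=F, B2=F, B4=T, B7=F, B8=T, B9=S
test 3 (g=8, w=11) hits B1=F, B2=T, B3=T, B4=T, B7=F, B8=T, B9=E
test 4 (g=5, w=7) hits B1=F, B2=F, B4=T, B7=F, B8=T, B9=S
test 5 (g=3, w=11) hits B1=T, B4=T, B7=F, B8=F, B9=E
test 6 (g=4, w=7) hits B1=T, B4=T, B7=F, B8=T, B9=S
union over all inputs: B1=T, B1=F, B2=T, B2=F, B3=T, B4=T, B7=F, B8=T, B8=F, B9=S, B9=E (11 outcomes)
every size-1 subset falls short of the 11 outcomes (best: 7/11)
every size-2 subset falls short of the 11 outcomes (best: 9/11)
inputs {1, 2, 3} (size 3) cover everything; no size-3 subset with a lexicographically smaller index list covers all 11
Answer: 3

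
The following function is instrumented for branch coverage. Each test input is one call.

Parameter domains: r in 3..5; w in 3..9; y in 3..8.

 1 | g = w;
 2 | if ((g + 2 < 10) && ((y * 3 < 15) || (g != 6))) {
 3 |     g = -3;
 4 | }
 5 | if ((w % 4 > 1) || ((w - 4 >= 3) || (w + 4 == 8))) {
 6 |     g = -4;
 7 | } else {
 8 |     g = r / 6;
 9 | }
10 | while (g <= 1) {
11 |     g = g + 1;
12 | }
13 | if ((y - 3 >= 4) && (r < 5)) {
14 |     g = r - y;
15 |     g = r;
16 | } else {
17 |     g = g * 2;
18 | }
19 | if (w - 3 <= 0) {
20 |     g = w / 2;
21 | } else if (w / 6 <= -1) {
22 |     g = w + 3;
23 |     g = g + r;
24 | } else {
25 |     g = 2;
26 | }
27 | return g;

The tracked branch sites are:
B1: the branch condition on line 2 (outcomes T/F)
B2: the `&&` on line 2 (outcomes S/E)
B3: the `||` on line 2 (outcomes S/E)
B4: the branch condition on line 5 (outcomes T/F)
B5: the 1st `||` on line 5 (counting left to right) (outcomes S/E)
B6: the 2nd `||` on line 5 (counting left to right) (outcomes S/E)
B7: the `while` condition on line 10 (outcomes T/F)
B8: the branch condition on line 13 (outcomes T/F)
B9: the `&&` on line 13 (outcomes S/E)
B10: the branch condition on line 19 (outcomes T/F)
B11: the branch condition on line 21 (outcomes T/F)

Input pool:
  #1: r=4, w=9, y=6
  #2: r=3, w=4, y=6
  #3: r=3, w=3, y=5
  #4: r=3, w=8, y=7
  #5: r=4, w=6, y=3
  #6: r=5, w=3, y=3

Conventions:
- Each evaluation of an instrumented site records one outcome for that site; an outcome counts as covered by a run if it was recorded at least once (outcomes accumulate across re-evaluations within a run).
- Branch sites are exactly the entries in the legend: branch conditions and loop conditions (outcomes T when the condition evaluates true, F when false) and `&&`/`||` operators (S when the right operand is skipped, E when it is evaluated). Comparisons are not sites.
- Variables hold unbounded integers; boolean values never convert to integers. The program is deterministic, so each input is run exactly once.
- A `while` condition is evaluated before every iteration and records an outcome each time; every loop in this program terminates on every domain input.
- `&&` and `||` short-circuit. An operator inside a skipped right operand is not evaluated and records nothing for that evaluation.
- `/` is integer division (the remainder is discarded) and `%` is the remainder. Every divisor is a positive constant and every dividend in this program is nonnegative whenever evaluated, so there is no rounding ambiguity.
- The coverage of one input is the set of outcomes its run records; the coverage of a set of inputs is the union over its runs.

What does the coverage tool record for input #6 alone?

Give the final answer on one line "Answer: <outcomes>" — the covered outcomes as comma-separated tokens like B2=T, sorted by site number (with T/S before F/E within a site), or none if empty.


Event log for input #6 (r=5, w=3, y=3):
  B2->E, B3->S, B1->T, B5->S, B4->T, B7->T, B7->T, B7->T, B7->T, B7->T
  B7->T, B7->F, B9->S, B8->F, B10->T
deduplicating events, the covered set is: B1=T, B2=E, B3=S, B4=T, B5=S, B7=T, B7=F, B8=F, B9=S, B10=T
Answer: B1=T, B2=E, B3=S, B4=T, B5=S, B7=T, B7=F, B8=F, B9=S, B10=T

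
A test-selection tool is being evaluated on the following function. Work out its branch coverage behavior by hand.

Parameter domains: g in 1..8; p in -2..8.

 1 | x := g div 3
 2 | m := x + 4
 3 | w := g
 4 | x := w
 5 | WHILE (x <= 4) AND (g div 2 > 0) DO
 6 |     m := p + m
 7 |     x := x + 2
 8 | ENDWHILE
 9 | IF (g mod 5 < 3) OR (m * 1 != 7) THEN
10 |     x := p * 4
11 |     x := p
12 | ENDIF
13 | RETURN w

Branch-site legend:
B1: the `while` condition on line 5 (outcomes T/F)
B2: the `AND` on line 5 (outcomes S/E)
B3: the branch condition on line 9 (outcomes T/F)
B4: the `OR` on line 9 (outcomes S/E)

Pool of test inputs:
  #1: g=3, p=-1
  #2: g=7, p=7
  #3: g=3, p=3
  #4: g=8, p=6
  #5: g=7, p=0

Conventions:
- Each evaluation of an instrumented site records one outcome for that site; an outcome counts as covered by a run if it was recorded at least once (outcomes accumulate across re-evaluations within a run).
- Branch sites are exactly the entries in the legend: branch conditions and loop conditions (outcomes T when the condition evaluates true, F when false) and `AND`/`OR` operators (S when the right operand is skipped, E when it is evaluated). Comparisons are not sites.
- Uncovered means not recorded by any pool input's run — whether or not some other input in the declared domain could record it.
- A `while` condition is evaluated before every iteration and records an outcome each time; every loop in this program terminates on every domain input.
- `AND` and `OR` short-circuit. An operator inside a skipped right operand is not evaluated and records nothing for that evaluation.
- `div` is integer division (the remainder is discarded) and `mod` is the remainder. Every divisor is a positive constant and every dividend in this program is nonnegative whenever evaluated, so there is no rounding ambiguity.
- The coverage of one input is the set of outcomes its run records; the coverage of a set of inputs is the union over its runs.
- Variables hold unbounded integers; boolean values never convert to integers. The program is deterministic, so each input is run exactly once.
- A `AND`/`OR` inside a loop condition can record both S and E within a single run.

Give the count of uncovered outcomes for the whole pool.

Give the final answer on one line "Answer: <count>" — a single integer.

input #1, g=3, p=-1: outcomes B1=T, B1=F, B2=S, B2=E, B3=T, B4=E
input #2, g=7, p=7: outcomes B1=F, B2=S, B3=T, B4=S
input #3, g=3, p=3: outcomes B1=T, B1=F, B2=S, B2=E, B3=T, B4=E
input #4, g=8, p=6: outcomes B1=F, B2=S, B3=T, B4=E
input #5, g=7, p=0: outcomes B1=F, B2=S, B3=T, B4=S
union over the pool: B1=T, B1=F, B2=S, B2=E, B3=T, B4=S, B4=E
uncovered (1 of 8): B3=F

Answer: 1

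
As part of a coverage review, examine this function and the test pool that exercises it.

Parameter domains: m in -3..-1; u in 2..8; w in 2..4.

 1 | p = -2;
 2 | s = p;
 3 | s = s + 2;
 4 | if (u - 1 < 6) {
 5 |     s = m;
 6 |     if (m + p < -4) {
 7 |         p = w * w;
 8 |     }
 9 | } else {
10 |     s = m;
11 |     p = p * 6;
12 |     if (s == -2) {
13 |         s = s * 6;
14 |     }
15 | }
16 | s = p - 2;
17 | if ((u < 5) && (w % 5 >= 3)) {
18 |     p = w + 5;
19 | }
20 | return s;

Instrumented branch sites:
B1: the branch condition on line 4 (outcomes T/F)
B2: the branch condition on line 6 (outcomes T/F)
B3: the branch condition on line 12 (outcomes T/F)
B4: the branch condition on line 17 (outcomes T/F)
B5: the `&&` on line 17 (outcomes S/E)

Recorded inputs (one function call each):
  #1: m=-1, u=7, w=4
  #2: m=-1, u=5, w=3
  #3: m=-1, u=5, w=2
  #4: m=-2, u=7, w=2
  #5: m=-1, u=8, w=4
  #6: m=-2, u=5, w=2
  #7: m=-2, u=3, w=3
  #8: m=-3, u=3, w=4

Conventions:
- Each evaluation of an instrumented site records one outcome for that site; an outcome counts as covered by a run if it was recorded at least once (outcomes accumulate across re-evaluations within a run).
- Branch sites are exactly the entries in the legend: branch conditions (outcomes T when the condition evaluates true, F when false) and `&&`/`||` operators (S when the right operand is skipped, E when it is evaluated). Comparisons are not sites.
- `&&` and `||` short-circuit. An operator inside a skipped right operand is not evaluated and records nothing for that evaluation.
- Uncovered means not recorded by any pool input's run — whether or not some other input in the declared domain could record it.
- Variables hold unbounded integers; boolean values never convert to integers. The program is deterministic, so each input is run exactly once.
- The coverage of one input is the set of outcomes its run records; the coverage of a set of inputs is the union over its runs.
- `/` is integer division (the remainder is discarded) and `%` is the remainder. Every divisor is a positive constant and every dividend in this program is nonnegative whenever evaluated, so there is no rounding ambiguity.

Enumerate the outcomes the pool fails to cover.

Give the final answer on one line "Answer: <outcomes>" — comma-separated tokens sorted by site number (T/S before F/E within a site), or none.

#1 (m=-1, u=7, w=4) -> B1->F, B3->F, B5->S, B4->F; covered: B1=F, B3=F, B4=F, B5=S
#2 (m=-1, u=5, w=3) -> B1->T, B2->F, B5->S, B4->F; covered: B1=T, B2=F, B4=F, B5=S
#3 (m=-1, u=5, w=2) -> B1->T, B2->F, B5->S, B4->F; covered: B1=T, B2=F, B4=F, B5=S
#4 (m=-2, u=7, w=2) -> B1->F, B3->T, B5->S, B4->F; covered: B1=F, B3=T, B4=F, B5=S
#5 (m=-1, u=8, w=4) -> B1->F, B3->F, B5->S, B4->F; covered: B1=F, B3=F, B4=F, B5=S
#6 (m=-2, u=5, w=2) -> B1->T, B2->F, B5->S, B4->F; covered: B1=T, B2=F, B4=F, B5=S
#7 (m=-2, u=3, w=3) -> B1->T, B2->F, B5->E, B4->T; covered: B1=T, B2=F, B4=T, B5=E
#8 (m=-3, u=3, w=4) -> B1->T, B2->T, B5->E, B4->T; covered: B1=T, B2=T, B4=T, B5=E
union over the pool: B1=T, B1=F, B2=T, B2=F, B3=T, B3=F, B4=T, B4=F, B5=S, B5=E
uncovered (0 of 10): none

Answer: none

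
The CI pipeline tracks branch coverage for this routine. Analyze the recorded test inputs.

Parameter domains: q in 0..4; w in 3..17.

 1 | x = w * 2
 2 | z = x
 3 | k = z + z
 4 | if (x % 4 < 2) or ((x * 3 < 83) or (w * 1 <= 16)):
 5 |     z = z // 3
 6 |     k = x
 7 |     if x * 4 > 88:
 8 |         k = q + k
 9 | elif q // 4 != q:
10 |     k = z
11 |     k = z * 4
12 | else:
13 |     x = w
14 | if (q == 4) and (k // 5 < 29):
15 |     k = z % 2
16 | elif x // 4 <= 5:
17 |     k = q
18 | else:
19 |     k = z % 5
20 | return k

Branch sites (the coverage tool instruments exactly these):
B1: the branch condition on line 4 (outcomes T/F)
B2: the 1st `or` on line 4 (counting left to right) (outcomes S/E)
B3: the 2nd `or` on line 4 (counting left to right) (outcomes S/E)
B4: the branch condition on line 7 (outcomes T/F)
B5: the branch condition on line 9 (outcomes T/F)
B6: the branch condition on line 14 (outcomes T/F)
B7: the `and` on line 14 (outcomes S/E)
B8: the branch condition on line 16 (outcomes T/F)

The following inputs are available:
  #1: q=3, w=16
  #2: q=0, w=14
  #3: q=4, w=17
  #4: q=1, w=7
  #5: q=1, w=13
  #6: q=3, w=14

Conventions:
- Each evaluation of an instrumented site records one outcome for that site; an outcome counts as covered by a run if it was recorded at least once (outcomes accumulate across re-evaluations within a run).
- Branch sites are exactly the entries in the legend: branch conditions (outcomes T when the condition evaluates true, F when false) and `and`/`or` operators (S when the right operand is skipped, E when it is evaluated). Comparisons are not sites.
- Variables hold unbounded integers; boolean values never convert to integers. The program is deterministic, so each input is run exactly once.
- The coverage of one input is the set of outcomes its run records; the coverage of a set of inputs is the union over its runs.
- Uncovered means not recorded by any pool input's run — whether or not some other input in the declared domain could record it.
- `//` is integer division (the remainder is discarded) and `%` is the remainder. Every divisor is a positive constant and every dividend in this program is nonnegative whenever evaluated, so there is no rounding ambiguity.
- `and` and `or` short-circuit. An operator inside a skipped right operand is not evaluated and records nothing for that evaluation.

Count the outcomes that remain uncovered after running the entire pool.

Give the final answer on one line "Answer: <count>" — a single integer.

test 1 (q=3, w=16) fires B2->S, B1->T, B4->T, B7->S, B6->F, B8->F; hits B1=T, B2=S, B4=T, B6=F, B7=S, B8=F
test 2 (q=0, w=14) fires B2->S, B1->T, B4->T, B7->S, B6->F, B8->F; hits B1=T, B2=S, B4=T, B6=F, B7=S, B8=F
test 3 (q=4, w=17) fires B2->E, B3->E, B1->F, B5->T, B7->E, B6->T; hits B1=F, B2=E, B3=E, B5=T, B6=T, B7=E
test 4 (q=1, w=7) fires B2->E, B3->S, B1->T, B4->F, B7->S, B6->F, B8->T; hits B1=T, B2=E, B3=S, B4=F, B6=F, B7=S, B8=T
test 5 (q=1, w=13) fires B2->E, B3->S, B1->T, B4->T, B7->S, B6->F, B8->F; hits B1=T, B2=E, B3=S, B4=T, B6=F, B7=S, B8=F
test 6 (q=3, w=14) fires B2->S, B1->T, B4->T, B7->S, B6->F, B8->F; hits B1=T, B2=S, B4=T, B6=F, B7=S, B8=F
union over the pool: B1=T, B1=F, B2=S, B2=E, B3=S, B3=E, B4=T, B4=F, B5=T, B6=T, B6=F, B7=S, B7=E, B8=T, B8=F
uncovered (1 of 16): B5=F

Answer: 1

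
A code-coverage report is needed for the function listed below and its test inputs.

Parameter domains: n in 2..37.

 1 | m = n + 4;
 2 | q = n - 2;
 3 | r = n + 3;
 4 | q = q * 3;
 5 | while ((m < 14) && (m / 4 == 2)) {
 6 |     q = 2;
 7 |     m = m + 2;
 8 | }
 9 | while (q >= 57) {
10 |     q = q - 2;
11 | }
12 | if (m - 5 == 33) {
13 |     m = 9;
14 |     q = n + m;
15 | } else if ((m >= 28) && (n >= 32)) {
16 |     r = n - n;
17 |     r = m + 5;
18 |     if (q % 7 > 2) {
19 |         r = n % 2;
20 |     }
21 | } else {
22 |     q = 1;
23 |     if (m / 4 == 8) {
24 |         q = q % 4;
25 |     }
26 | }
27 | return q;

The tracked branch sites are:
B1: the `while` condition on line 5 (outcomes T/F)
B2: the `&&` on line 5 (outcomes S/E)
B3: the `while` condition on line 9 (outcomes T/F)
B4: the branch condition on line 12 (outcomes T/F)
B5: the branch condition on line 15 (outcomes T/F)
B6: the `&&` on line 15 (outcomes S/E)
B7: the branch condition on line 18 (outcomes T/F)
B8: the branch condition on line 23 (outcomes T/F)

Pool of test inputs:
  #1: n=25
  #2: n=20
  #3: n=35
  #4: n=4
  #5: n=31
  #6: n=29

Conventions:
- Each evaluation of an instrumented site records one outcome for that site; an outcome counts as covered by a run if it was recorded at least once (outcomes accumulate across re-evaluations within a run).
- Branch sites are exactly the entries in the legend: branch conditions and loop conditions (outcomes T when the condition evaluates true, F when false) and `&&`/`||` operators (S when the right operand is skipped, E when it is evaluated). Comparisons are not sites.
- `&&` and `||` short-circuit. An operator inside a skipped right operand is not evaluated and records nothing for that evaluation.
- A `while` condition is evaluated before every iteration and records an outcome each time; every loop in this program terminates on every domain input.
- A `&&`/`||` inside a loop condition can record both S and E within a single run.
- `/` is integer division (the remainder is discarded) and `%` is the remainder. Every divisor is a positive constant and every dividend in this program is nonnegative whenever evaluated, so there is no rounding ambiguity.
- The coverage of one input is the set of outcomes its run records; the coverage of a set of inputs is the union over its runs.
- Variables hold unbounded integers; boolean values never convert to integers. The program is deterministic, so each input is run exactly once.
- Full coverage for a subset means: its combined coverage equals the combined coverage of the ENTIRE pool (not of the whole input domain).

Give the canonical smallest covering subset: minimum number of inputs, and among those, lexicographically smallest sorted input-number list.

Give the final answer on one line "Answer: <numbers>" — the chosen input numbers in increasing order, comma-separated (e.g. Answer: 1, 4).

run #1 (n=25) records B1=F, B2=S, B3=T, B3=F, B4=F, B5=F, B6=E, B8=F
run #2 (n=20) records B1=F, B2=S, B3=F, B4=F, B5=F, B6=S, B8=F
run #3 (n=35) records B1=F, B2=S, B3=T, B3=F, B4=F, B5=T, B6=E, B7=T
run #4 (n=4) records B1=T, B1=F, B2=E, B3=F, B4=F, B5=F, B6=S, B8=F
run #5 (n=31) records B1=F, B2=S, B3=T, B3=F, B4=F, B5=F, B6=E, B8=T
run #6 (n=29) records B1=F, B2=S, B3=T, B3=F, B4=F, B5=F, B6=E, B8=T
the full pool covers 14 outcomes: B1=T, B1=F, B2=S, B2=E, B3=T, B3=F, B4=F, B5=T, B5=F, B6=S, B6=E, B7=T, B8=T, B8=F
checked all size-1 subsets: none covers 14 outcomes (max 8/14)
checked all size-2 subsets: none covers 14 outcomes (max 13/14)
size 3: inputs {3, 4, 5} cover all 14 outcomes, and no lexicographically smaller subset of this size does

Answer: 3, 4, 5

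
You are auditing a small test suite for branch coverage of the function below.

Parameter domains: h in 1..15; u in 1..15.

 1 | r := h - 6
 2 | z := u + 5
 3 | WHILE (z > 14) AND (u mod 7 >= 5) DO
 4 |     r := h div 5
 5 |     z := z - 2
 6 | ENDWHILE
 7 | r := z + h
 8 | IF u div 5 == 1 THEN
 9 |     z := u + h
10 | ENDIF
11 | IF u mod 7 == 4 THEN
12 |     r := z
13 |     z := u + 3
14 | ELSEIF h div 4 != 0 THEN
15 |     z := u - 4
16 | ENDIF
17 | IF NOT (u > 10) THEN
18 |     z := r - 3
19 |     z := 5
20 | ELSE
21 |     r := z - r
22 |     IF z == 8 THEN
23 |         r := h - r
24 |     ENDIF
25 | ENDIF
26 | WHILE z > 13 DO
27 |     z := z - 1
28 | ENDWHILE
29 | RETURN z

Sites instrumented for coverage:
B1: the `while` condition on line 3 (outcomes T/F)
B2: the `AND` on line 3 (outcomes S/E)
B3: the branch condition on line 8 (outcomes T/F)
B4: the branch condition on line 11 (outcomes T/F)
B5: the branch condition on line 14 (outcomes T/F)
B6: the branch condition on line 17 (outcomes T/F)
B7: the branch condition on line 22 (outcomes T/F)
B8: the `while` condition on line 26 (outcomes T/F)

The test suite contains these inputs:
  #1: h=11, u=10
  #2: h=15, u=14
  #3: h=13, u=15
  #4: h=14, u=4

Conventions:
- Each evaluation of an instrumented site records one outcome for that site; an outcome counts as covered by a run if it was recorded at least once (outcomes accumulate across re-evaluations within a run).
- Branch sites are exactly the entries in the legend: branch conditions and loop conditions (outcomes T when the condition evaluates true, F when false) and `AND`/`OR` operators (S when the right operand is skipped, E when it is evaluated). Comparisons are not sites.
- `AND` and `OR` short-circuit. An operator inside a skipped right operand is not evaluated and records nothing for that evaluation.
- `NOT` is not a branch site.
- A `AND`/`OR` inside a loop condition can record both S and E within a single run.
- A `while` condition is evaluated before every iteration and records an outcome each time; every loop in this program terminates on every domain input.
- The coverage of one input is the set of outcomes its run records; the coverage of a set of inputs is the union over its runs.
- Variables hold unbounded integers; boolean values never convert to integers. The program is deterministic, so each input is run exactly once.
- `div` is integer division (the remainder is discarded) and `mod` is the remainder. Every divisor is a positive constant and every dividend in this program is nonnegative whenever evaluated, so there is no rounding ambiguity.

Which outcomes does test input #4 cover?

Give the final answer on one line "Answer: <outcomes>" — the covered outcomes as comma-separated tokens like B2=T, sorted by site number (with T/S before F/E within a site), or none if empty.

Event log for input #4 (h=14, u=4):
  B2->S, B1->F, B3->F, B4->T, B6->T, B8->F
collecting distinct outcomes: B1=F, B2=S, B3=F, B4=T, B6=T, B8=F

Answer: B1=F, B2=S, B3=F, B4=T, B6=T, B8=F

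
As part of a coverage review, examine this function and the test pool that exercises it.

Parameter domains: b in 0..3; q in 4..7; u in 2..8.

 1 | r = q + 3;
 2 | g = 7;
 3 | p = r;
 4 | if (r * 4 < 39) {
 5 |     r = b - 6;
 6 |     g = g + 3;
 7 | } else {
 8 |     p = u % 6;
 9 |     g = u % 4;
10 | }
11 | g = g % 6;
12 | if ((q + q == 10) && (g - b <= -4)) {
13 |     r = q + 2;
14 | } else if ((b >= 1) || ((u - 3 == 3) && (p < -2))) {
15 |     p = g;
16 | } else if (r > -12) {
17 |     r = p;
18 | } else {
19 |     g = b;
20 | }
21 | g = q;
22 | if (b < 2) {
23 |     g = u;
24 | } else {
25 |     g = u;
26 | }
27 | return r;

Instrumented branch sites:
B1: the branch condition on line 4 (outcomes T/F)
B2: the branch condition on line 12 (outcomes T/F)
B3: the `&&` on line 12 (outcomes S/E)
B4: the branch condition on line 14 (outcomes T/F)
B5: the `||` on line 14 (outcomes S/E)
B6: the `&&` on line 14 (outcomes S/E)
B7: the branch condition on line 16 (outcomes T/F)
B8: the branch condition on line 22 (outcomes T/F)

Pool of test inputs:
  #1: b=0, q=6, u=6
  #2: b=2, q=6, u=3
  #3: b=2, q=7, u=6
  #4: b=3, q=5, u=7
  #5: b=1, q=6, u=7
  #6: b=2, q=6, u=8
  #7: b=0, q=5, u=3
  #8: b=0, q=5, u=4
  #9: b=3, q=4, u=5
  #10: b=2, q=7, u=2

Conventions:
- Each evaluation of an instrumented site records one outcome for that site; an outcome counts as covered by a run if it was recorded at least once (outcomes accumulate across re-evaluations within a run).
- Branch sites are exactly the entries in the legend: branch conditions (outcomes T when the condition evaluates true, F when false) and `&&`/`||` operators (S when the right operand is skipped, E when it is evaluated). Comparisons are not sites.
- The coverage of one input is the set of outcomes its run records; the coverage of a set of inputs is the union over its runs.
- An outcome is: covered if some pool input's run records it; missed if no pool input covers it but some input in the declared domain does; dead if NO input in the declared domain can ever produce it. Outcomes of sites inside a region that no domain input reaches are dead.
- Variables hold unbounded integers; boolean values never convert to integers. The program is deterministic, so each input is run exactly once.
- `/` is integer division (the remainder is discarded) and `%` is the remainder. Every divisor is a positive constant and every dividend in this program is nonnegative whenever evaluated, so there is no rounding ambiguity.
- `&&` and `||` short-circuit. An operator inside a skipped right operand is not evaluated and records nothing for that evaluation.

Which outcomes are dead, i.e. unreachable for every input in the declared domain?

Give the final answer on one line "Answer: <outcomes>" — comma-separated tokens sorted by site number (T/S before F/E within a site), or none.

sweeping the full domain (112 inputs) for each outcome:
  B2=T: unreachable across the whole domain -> dead
  B7=F: unreachable across the whole domain -> dead
  reachable outcomes have witnesses, e.g. B1=T (e.g. b=0, q=4, u=2), B1=F (e.g. b=0, q=7, u=2), B2=F (e.g. b=0, q=4, u=2), B3=S (e.g. b=0, q=4, u=2)

Answer: B2=T, B7=F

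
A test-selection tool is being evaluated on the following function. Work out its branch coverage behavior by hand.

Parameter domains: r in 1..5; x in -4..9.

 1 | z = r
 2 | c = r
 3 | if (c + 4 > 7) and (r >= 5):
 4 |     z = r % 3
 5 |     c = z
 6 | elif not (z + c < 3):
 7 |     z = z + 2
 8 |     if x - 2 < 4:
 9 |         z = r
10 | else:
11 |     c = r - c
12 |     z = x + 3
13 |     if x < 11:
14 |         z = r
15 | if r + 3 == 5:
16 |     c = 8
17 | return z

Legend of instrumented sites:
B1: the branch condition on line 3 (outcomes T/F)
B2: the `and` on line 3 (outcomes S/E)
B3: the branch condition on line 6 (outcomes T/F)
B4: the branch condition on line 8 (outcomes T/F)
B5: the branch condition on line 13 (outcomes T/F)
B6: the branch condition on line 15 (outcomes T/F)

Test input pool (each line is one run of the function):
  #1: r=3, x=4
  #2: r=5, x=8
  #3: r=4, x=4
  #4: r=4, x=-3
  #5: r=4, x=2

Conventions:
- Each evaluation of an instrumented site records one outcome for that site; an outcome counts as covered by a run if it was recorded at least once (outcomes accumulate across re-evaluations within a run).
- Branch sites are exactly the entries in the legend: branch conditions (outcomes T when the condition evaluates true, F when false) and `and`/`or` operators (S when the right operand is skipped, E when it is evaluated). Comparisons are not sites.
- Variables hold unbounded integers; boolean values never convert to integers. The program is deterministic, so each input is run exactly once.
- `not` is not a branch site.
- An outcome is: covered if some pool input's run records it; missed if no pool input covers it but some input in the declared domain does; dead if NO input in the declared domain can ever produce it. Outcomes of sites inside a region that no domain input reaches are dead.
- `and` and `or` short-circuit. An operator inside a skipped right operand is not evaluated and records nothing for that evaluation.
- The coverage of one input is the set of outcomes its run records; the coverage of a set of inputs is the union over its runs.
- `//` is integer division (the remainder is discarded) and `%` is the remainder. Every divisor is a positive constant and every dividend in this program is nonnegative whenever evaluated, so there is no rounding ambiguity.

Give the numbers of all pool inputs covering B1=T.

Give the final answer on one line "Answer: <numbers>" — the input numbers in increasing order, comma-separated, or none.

input #1 (r=3, x=4): does not produce B1=T
input #2 (r=5, x=8): produces B1=T
input #3 (r=4, x=4): does not produce B1=T
input #4 (r=4, x=-3): does not produce B1=T
input #5 (r=4, x=2): does not produce B1=T

Answer: 2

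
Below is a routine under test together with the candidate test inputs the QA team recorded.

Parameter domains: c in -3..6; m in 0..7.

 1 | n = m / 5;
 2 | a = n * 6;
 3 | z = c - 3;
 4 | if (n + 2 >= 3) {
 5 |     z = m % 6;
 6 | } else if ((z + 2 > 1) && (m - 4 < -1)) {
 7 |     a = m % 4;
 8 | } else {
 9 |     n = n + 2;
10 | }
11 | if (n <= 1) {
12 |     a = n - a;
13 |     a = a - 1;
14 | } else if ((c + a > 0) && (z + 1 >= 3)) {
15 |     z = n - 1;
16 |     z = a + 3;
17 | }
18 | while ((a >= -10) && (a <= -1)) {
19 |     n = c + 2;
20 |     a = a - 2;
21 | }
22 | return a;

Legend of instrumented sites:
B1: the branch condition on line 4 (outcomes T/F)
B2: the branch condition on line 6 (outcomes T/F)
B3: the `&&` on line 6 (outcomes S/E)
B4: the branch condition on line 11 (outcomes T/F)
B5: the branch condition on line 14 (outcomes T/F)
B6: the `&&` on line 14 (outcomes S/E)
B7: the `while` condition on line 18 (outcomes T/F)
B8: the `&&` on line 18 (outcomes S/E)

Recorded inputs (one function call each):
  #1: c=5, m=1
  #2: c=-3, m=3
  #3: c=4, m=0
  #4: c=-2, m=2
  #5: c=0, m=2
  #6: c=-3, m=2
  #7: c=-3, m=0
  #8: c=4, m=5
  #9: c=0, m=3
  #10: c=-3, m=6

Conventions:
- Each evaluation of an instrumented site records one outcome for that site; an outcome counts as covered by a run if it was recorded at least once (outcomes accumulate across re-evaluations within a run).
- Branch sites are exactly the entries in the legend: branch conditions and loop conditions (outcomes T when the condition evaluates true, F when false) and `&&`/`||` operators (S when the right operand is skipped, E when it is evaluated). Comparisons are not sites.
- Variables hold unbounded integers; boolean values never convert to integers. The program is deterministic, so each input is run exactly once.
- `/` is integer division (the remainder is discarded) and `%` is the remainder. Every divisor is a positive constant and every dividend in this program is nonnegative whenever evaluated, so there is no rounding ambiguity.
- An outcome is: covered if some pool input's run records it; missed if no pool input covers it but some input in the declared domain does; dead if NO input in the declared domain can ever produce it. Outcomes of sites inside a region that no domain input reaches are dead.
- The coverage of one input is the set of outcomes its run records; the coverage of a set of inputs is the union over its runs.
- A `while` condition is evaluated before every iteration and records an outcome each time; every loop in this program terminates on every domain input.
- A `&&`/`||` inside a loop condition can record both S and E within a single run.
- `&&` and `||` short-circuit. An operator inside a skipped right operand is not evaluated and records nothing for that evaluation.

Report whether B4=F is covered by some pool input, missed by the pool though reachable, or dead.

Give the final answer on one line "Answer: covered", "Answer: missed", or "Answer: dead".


B4=F is recorded by pool input(s) 2, 4, 5, 6, 7, 9 -> covered
Answer: covered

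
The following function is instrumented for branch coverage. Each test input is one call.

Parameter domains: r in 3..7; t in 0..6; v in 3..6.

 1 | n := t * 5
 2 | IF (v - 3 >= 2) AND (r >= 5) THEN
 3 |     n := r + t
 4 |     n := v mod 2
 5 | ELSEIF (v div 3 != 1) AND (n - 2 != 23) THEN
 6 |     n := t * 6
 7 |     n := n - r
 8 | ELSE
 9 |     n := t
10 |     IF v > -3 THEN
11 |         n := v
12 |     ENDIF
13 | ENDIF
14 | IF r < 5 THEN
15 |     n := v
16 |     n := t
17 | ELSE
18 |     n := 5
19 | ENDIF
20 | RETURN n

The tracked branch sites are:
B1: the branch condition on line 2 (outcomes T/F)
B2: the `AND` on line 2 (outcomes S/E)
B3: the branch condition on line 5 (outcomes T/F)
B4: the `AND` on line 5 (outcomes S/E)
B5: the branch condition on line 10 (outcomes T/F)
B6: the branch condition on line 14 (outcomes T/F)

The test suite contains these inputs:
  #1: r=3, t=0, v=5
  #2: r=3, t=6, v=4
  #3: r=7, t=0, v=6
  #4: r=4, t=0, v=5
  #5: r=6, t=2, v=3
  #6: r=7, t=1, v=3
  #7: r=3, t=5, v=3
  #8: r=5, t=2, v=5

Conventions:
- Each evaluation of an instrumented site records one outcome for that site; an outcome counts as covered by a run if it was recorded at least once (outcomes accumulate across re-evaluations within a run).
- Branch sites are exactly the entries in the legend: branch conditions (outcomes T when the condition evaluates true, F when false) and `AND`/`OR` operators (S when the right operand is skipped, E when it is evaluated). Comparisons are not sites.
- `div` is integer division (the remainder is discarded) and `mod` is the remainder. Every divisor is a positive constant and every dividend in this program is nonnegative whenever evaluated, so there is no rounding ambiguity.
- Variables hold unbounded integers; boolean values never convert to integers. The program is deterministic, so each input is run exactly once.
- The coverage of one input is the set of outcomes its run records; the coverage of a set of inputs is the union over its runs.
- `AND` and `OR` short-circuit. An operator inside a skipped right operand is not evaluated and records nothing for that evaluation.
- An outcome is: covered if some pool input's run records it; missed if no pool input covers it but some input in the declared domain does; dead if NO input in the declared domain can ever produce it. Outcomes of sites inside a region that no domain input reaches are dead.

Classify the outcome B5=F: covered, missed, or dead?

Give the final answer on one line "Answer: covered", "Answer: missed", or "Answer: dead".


no pool input records B5=F
checking all 140 inputs in the declared domain: B5=F is never recorded -> dead
Answer: dead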